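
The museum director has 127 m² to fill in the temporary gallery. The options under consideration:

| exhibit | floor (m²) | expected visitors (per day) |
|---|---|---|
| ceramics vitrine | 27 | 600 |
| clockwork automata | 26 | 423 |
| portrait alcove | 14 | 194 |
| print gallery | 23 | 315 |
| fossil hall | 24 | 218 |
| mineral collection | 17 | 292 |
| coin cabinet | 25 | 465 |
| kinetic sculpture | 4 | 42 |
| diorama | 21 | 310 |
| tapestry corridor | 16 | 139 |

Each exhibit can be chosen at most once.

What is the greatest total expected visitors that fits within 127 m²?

A density-first pass picks ceramics vitrine + clockwork automata + mineral collection + coin cabinet + kinetic sculpture + diorama — 2132 at 120 m².
The 30 m² tied up in clockwork automata and kinetic sculpture is better spent on portrait alcove + print gallery — total rises to 2176 (127 m²).
No other feasible combination exceeds 2176.

2176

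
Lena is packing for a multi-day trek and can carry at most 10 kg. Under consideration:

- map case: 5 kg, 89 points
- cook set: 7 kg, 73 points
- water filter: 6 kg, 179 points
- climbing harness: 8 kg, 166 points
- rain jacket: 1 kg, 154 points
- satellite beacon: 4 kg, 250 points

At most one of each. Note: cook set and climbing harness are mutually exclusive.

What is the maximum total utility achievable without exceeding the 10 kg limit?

Best packing: map case + rain jacket + satellite beacon — 10 kg, 493 total.

493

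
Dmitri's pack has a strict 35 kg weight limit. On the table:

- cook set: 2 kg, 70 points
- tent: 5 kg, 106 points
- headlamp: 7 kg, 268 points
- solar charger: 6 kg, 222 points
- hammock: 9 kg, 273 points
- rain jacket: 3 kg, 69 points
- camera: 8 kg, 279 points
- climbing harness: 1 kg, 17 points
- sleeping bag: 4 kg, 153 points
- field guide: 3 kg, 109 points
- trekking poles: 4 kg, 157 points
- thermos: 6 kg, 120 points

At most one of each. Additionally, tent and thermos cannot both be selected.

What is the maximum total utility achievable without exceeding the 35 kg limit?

1275

Ranking by ratio (utility/kg): trekking poles 39.25, headlamp 38.29, sleeping bag 38.25.
Taking cook set + headlamp + solar charger + camera + climbing harness + sleeping bag + field guide + trekking poles: 35 kg used, 1275 in utility.
Next best is cook set + headlamp + solar charger + camera + sleeping bag + field guide + trekking poles at 1258 (34 kg) — short by 17.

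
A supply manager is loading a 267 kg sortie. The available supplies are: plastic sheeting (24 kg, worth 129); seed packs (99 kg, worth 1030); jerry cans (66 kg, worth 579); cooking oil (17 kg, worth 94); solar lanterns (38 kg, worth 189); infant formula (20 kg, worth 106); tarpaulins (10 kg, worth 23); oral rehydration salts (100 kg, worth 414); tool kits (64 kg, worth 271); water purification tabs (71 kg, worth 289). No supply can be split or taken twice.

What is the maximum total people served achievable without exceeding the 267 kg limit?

2127

Taking plastic sheeting + seed packs + jerry cans + cooking oil + solar lanterns + infant formula: 264 kg used, 2127 in people served.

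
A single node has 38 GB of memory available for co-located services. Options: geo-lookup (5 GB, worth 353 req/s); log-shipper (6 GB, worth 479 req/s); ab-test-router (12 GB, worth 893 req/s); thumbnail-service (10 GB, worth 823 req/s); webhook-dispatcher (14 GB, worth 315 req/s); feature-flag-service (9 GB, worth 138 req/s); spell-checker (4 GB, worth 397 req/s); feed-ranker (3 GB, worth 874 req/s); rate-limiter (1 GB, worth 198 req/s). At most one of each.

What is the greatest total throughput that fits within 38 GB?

3664

Log-shipper + ab-test-router + thumbnail-service + spell-checker + feed-ranker + rate-limiter uses 36 of the 38 GB and totals 3664.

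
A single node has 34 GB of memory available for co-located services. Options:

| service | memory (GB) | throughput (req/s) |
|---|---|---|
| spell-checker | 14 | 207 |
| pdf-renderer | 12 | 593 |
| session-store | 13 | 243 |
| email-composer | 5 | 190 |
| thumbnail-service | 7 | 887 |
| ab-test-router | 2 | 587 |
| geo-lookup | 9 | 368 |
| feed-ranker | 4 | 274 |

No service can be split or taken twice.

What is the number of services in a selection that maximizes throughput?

5

Optimal total is 2709.
pdf-renderer + thumbnail-service + ab-test-router + geo-lookup + feed-ranker hits 2709 at 34 GB.
Any selection reaching 2709 contains exactly 5 services.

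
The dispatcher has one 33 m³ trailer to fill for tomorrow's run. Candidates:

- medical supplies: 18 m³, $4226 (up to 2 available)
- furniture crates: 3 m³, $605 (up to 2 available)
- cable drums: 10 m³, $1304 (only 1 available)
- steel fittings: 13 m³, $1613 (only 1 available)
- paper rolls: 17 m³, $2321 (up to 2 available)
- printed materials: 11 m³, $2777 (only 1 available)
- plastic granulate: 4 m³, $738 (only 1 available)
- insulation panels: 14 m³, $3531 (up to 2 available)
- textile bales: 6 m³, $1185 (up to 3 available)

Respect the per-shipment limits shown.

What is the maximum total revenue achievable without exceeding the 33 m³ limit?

Density check — printed materials 252.45, insulation panels 252.21, medical supplies 234.78, furniture crates 201.67 are the best per m³.
A density-first pass picks 2×furniture crates + printed materials + insulation panels — 7518 at 31 m³.
The 17 m³ tied up in 2×furniture crates and printed materials is better spent on plastic granulate + insulation panels — total rises to 7800 (32 m³).

7800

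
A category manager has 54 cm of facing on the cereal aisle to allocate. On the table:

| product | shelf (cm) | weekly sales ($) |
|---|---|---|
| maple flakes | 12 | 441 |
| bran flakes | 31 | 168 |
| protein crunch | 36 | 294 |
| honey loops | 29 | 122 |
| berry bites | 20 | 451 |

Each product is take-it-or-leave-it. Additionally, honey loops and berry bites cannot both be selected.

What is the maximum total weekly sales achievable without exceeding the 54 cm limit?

892

Taking maple flakes + berry bites: 32 cm used, 892 in weekly sales.
Next best is maple flakes + protein crunch at 735 (48 cm) — short by 157.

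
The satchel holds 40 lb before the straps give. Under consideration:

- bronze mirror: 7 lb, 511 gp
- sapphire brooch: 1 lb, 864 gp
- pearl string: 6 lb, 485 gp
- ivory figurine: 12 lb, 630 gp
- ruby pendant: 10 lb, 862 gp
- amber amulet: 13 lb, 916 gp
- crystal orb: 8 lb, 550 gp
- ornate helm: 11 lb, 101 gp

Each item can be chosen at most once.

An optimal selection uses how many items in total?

5

The maximum value within 40 lb is 3703.
One optimal bundle: bronze mirror + sapphire brooch + ruby pendant + amber amulet + crystal orb (39 lb).
Any selection reaching 3703 contains exactly 5 items.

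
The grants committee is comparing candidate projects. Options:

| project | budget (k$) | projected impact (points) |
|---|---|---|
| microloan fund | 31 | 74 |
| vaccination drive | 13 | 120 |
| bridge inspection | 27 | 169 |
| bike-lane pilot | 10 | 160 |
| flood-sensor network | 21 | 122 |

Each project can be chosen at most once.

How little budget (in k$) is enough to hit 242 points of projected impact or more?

Look for the lowest-budget combination reaching 242.
vaccination drive + bike-lane pilot: 280 projected impact at 23 k$.
Any bundle with less than 23 k$ falls short of 242.

23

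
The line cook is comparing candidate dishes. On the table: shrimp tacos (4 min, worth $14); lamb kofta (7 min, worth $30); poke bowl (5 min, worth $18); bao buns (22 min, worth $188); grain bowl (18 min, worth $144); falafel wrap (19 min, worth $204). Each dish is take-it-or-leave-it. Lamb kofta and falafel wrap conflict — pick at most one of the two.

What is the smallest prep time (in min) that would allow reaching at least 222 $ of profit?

Need the lightest bundle worth ≥ 222.
poke bowl + falafel wrap: 222 profit at 24 min.
Below 24 min the best achievable stays under 222.

24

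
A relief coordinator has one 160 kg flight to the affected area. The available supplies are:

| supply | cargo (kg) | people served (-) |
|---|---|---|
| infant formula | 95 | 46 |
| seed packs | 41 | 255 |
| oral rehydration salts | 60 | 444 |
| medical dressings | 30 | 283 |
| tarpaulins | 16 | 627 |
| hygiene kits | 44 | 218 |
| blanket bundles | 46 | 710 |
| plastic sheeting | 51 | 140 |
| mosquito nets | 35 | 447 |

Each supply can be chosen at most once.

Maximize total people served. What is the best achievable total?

Greedy by ratio would take medical dressings + tarpaulins + blanket bundles + mosquito nets: 127 kg used, total 2067.
Dropping medical dressings frees 30 kg; slotting in oral rehydration salts (60 kg) lifts the total to 2228 at 157 kg.
Next best is medical dressings + tarpaulins + blanket bundles + mosquito nets at 2067 (127 kg) — short by 161.

2228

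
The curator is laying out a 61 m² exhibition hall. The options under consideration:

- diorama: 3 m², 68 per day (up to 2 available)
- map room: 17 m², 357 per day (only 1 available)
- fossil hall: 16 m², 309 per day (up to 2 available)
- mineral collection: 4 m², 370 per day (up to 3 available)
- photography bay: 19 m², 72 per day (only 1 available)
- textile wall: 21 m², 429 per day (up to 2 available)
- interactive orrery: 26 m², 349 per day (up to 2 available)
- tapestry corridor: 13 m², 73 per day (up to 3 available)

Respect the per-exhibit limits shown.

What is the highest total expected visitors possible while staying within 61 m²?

2104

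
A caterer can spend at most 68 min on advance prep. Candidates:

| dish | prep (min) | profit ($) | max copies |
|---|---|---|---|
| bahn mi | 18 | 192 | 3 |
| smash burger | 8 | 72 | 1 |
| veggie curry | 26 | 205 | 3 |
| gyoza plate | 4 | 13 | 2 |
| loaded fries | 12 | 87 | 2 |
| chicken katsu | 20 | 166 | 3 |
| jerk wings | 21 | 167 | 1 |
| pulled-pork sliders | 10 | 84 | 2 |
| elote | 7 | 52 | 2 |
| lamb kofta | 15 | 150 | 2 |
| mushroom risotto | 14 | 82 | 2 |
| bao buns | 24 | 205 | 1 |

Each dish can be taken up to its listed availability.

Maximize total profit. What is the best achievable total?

684

Filling by ratio: 3×bahn mi + smash burger + gyoza plate for 661, with 2 min left unused.
Dropping bahn mi and smash burger and gyoza plate frees 30 min; slotting in 2×lamb kofta (30 min) lifts the total to 684 at 66 min.
No other feasible combination exceeds 684.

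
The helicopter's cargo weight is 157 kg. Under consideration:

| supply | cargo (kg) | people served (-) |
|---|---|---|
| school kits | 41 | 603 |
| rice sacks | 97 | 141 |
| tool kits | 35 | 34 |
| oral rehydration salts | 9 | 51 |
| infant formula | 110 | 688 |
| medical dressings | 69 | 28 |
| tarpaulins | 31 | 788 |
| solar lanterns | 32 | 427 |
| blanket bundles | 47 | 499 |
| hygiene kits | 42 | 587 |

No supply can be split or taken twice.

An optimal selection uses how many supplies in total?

The maximum people served within 157 kg is 2456.
For example school kits + oral rehydration salts + tarpaulins + solar lanterns + hygiene kits achieves it, using 155 kg.
All optima have 5 supplies.

5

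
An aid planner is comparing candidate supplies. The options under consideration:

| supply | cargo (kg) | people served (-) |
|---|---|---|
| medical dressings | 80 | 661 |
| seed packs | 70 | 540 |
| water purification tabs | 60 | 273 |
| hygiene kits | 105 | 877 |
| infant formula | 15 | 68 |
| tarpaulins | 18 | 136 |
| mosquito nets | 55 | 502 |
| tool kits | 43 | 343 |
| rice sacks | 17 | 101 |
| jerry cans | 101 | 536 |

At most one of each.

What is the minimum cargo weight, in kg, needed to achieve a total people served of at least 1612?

195

Need the lightest bundle worth ≥ 1612.
hygiene kits + tarpaulins + mosquito nets + rice sacks reaches 1616 using 195 kg.
Any bundle with less than 195 kg falls short of 1612.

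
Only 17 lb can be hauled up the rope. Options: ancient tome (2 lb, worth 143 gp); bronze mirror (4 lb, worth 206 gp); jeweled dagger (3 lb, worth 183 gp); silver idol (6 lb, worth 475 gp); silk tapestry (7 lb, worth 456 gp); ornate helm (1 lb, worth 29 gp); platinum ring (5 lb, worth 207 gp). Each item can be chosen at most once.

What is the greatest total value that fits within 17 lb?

1143

The ratio heuristic lands on ancient tome + silver idol + silk tapestry + ornate helm (1103) but leaves 1 lb idle.
Dropping ancient tome frees 2 lb; slotting in jeweled dagger (3 lb) lifts the total to 1143 at 17 lb.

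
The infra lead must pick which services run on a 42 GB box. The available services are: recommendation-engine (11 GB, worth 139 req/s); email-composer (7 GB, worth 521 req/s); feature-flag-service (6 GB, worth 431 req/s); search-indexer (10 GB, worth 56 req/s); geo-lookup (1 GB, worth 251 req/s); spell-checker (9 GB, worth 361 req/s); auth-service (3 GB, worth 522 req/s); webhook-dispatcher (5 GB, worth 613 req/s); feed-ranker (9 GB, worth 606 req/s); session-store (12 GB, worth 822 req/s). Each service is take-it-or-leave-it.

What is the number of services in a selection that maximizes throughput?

Best achievable throughput is 3515.
One optimal bundle: email-composer + feature-flag-service + auth-service + webhook-dispatcher + feed-ranker + session-store (42 GB).
Every optimal selection uses 6 services.

6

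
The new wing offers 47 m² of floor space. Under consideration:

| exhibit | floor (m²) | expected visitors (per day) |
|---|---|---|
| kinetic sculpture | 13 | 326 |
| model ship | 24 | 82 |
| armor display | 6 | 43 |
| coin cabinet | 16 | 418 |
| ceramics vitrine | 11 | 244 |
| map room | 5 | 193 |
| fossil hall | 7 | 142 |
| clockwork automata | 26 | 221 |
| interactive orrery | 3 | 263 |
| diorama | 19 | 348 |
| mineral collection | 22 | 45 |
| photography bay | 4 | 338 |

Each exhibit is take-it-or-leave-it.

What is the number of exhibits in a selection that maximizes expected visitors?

6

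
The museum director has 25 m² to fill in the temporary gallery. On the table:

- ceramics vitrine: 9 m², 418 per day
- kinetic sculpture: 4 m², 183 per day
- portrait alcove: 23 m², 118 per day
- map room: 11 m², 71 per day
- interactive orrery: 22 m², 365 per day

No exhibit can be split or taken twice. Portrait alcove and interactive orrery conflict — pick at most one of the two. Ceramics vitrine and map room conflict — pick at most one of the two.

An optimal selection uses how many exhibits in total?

2

Best achievable expected visitors is 601.
ceramics vitrine + kinetic sculpture hits 601 at 13 m².
All optima have 2 exhibits.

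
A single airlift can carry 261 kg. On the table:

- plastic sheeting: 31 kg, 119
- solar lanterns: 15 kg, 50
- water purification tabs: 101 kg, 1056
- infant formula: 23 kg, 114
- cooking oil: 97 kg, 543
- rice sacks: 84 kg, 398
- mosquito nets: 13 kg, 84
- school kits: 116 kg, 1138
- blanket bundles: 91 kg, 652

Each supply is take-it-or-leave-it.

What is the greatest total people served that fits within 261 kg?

2397

By people served per kg: water purification tabs 10.46, school kits 9.81, blanket bundles 7.16 lead.
Greedy by ratio would take water purification tabs + infant formula + mosquito nets + school kits: 253 kg used, total 2392.
Replace infant formula with plastic sheeting: the trade gains 5 net, giving 2397 at 261 kg.
Runner-up water purification tabs + infant formula + mosquito nets + school kits tops out at 2392.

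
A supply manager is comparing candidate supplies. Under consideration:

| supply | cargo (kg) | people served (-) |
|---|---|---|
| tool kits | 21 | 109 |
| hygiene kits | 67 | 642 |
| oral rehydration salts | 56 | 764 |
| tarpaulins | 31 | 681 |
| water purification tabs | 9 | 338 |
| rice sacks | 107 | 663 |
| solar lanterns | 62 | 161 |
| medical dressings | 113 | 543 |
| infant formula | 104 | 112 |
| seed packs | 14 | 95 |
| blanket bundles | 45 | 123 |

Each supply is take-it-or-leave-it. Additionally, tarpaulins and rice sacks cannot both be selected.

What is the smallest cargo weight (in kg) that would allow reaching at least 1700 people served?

Look for the lowest-cargo combination reaching 1700.
Taking oral rehydration salts + tarpaulins + water purification tabs gives 1783 (≥ 1700) for 96 kg.
No combination under 96 kg hits 1700.

96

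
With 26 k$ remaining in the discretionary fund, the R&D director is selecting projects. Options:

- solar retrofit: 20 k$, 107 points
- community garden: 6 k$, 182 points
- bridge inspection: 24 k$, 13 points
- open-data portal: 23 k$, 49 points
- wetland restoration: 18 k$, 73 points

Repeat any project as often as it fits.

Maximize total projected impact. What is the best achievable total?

Best packing: 4×community garden — 24 k$, 728 total.
Nothing else within 26 k$ beats 728.

728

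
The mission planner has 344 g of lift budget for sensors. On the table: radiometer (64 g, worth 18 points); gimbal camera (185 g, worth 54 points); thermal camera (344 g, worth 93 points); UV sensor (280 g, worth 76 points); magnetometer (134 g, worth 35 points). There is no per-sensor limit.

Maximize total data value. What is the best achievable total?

Density check — gimbal camera 0.29, radiometer 0.28, UV sensor 0.27 are the best per g.
Taking the top-ratio sensors first gives 2×radiometer + gimbal camera for 90 (313 g).
Replace radiometer and gimbal camera with UV sensor: the trade gains 4 net, giving 94 at 344 g.
That's the maximum — no swap from here does better than 94.

94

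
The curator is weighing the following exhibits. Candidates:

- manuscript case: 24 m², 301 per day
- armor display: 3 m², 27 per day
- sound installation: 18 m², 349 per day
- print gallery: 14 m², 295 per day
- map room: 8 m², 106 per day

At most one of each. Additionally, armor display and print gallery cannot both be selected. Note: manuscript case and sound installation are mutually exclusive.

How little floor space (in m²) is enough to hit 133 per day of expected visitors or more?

Look for the lowest-floor combination reaching 133.
armor display + map room: 133 expected visitors at 11 m².
No combination under 11 m² hits 133.

11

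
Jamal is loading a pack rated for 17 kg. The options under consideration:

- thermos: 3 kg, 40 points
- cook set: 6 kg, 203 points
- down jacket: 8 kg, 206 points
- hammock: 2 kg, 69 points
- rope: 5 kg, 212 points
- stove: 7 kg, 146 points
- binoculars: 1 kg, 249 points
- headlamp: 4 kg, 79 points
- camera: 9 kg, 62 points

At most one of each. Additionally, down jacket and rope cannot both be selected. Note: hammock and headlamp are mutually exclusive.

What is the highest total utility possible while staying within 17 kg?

By utility per kg: binoculars 249.00, rope 42.40, hammock 34.50 lead.
Taking thermos + cook set + hammock + rope + binoculars: 17 kg used, 773 in utility.

773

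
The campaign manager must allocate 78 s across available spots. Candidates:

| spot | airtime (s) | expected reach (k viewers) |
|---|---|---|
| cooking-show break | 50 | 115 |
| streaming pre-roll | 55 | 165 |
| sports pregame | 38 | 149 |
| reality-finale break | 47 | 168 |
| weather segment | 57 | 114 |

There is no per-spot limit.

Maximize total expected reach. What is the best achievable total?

298

The ratio ordering already packs tightly: 2×sports pregame, 76 s, 298.
Nothing else within 78 s beats 298.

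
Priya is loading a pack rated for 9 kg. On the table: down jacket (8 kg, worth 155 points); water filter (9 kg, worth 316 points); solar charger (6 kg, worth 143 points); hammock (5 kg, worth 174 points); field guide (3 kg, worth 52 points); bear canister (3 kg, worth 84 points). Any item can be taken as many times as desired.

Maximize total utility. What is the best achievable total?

316

Taking water filter: 9 kg used, 316 in utility.
That's the maximum — no swap from here does better than 316.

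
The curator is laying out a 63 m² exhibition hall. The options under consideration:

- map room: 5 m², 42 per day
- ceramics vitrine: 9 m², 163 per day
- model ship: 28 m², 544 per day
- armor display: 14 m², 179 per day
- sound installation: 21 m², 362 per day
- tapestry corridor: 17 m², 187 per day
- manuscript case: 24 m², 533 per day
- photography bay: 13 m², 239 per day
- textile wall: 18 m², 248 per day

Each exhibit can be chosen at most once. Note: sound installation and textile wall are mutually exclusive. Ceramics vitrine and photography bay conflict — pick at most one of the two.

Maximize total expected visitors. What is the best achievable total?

1240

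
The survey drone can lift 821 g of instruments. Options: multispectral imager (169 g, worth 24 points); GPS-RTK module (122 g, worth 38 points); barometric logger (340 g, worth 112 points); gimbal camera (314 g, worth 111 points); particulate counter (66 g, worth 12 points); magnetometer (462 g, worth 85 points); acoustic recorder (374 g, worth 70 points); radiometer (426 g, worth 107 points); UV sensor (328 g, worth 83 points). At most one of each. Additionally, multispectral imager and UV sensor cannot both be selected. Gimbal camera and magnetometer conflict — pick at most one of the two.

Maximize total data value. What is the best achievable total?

Taking GPS-RTK module + barometric logger + gimbal camera: 776 g used, 261 in data value.
Every other selection either busts 821 g or breaks a pairing rule or fails to beat 261.

261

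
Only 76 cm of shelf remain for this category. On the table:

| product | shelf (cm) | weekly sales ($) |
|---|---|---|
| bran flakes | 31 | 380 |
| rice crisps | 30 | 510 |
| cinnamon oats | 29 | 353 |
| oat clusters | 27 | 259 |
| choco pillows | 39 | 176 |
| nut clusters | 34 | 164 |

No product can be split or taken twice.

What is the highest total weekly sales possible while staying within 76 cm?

Bran flakes + rice crisps uses 61 of the 76 cm and totals 890.

890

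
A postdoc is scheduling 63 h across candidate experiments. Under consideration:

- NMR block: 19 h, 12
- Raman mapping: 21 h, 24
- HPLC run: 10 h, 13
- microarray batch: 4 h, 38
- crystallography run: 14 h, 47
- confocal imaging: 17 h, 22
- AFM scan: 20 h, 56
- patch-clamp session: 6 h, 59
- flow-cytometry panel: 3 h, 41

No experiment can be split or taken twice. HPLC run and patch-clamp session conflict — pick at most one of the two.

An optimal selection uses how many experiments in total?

5

Best achievable expected citations is 241.
microarray batch + crystallography run + AFM scan + patch-clamp session + flow-cytometry panel hits 241 at 47 h.
Every optimal selection uses 5 experiments.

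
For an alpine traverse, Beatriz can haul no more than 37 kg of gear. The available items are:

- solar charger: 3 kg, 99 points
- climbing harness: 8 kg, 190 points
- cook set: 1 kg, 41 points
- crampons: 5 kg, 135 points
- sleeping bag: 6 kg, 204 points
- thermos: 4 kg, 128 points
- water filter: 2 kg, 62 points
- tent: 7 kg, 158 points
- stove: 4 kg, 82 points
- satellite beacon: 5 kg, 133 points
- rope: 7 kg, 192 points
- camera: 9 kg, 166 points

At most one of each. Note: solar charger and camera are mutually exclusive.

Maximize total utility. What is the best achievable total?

1076

Solar charger + cook set + crampons + sleeping bag + thermos + water filter + stove + satellite beacon + rope uses 37 of the 37 kg and totals 1076.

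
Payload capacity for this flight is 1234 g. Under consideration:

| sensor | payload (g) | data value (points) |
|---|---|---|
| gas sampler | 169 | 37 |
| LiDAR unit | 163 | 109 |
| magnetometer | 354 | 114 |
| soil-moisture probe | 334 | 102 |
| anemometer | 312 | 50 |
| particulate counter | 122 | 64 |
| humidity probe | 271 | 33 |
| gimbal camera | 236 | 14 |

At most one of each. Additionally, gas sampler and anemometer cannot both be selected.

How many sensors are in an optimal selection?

5

Best achievable data value is 426.
One optimal bundle: gas sampler + LiDAR unit + magnetometer + soil-moisture probe + particulate counter (1142 g).
All optima have 5 sensors.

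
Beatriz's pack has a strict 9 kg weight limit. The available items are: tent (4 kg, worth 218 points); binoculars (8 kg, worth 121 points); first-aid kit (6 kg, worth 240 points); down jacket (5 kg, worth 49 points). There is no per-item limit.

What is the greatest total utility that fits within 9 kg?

436

Ranking by ratio (utility/kg): tent 54.50, first-aid kit 40.00, binoculars 15.12.
Best packing: 2×tent — 8 kg, 436 total.
Every other selection either busts 9 kg or fails to beat 436.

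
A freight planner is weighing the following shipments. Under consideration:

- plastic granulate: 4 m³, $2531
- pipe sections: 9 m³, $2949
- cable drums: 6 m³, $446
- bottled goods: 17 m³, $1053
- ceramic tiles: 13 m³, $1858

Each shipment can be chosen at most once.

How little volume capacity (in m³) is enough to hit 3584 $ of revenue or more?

Look for the lowest-volume combination reaching 3584.
plastic granulate + pipe sections: 5480 revenue at 13 m³.
Below 13 m³ the best achievable stays under 3584.

13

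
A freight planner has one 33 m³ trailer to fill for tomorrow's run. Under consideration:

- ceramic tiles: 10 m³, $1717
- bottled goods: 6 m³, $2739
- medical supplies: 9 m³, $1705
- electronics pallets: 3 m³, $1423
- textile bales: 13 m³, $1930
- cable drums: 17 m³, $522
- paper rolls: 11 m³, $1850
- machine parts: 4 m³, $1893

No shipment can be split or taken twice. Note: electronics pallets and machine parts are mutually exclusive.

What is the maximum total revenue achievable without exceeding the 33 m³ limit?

8279

Ceramic tiles + bottled goods + textile bales + machine parts uses 33 of the 33 m³ and totals 8279.
That's the maximum — no feasible swap from here does better than 8279.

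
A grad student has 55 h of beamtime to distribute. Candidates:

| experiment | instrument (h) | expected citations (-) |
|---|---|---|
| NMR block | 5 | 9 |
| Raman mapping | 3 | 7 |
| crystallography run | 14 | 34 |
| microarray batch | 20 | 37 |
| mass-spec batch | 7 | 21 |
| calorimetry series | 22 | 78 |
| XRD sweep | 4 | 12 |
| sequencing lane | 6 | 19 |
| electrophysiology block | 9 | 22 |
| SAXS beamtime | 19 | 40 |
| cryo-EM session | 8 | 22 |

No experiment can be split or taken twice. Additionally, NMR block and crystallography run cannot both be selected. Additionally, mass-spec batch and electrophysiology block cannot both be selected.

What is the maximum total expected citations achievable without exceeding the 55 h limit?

168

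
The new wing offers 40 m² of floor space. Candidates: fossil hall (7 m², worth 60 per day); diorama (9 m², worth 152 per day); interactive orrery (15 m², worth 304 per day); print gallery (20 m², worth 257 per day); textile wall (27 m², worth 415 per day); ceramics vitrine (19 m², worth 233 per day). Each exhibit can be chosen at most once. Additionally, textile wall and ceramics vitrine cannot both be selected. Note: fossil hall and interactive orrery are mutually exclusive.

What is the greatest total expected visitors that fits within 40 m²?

567

Best packing: diorama + textile wall — 36 m², 567 total.
No other feasible combination exceeds 567.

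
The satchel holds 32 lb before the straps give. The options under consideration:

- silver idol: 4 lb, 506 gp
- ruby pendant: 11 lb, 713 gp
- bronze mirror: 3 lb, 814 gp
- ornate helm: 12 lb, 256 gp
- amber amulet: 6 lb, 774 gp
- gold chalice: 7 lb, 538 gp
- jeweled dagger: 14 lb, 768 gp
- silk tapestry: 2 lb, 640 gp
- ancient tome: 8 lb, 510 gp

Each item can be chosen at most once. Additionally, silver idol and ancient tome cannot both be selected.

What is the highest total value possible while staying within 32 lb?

3534

Best packing: bronze mirror + amber amulet + gold chalice + jeweled dagger + silk tapestry — 32 lb, 3534 total.
The closest alternative, silver idol + bronze mirror + amber amulet + jeweled dagger + silk tapestry, reaches only 3502.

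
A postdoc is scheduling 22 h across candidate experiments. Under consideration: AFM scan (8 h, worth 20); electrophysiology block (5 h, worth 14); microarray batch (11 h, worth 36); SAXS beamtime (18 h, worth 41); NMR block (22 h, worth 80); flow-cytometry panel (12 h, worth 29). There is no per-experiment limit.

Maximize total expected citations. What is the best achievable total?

Density check — NMR block 3.64, microarray batch 3.27, electrophysiology block 2.80, AFM scan 2.50 are the best per h.
NMR block uses 22 of the 22 h and totals 80.
Nothing else within 22 h beats 80.

80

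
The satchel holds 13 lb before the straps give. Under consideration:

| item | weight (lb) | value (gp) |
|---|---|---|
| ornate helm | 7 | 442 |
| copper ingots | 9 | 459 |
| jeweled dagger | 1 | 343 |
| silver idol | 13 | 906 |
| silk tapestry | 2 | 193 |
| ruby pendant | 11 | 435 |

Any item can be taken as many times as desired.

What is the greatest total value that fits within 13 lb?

By value per lb: jeweled dagger 343.00, silk tapestry 96.50, silver idol 69.69, ornate helm 63.14 lead.
Taking 13×jeweled dagger: 13 lb used, 4459 in value.
Every other selection either busts 13 lb or fails to beat 4459.

4459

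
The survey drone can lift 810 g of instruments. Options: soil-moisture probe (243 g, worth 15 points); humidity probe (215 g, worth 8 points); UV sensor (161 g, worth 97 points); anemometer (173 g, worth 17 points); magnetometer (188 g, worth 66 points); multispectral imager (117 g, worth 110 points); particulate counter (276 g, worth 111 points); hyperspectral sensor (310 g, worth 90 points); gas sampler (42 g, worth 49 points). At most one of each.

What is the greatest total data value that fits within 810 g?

By data value per g: gas sampler 1.17, multispectral imager 0.94, UV sensor 0.60 lead.
The ratio ordering already packs tightly: UV sensor + magnetometer + multispectral imager + particulate counter + gas sampler, 784 g, 433.

433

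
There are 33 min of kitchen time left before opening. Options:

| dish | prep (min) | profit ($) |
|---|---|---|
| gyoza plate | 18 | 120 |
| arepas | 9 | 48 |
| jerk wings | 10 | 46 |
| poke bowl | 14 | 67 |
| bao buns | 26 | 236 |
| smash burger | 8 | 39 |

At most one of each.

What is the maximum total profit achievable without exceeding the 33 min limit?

236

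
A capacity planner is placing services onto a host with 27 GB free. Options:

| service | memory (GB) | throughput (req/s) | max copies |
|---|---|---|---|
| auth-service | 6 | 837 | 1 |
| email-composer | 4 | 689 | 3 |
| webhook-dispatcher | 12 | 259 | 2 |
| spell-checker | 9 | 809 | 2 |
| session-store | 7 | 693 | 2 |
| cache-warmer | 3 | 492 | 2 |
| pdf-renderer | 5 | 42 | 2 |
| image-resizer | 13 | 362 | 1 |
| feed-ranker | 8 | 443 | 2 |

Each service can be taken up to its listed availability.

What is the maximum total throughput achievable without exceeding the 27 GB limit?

A density-first pass picks auth-service + 3×email-composer + 2×cache-warmer — 3888 at 24 GB.
The 4 GB tied up in email-composer is better spent on session-store — total rises to 3892 (27 GB).
No other feasible combination exceeds 3892.

3892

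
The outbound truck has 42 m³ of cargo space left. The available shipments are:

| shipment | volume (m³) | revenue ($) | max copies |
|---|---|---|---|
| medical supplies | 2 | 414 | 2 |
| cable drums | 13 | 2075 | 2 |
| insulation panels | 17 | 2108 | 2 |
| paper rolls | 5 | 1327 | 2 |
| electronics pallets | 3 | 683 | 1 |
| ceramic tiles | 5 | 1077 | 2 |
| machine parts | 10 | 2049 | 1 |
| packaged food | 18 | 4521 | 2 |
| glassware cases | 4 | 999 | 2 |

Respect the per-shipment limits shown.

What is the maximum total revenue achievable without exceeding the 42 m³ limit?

10455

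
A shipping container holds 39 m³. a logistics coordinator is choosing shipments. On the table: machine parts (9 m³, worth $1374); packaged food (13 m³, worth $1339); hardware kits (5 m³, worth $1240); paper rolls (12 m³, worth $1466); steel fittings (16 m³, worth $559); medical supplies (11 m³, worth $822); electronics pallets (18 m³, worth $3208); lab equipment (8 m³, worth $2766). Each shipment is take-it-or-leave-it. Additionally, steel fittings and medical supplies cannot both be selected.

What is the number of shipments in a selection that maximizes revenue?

3

Best achievable revenue is 7440.
One optimal bundle: paper rolls + electronics pallets + lab equipment (38 m³).
Every optimal selection uses 3 shipments.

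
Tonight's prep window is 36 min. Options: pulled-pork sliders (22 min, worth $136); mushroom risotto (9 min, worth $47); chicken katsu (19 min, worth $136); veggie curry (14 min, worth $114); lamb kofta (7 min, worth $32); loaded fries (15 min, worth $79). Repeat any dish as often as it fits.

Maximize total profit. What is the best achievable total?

The ratio ordering already packs tightly: 2×veggie curry + lamb kofta, 35 min, 260.
No other feasible combination exceeds 260.

260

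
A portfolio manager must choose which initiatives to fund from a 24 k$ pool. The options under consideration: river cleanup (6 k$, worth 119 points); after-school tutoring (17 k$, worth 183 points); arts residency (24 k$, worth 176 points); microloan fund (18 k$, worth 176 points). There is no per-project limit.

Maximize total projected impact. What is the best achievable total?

476

Density check — river cleanup 19.83, after-school tutoring 10.76, microloan fund 9.78 are the best per k$.
4×river cleanup uses 24 of the 24 k$ and totals 476.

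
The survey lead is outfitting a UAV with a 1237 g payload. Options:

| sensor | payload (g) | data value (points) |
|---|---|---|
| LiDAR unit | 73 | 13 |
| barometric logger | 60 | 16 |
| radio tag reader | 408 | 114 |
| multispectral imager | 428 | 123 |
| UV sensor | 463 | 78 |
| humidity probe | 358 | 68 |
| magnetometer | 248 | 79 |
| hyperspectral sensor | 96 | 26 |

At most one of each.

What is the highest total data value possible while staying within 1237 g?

345

Greedy by ratio would take radio tag reader + multispectral imager + magnetometer + hyperspectral sensor: 1180 g used, total 342.
Dropping hyperspectral sensor frees 96 g; slotting in LiDAR unit + barometric logger (133 g) lifts the total to 345 at 1217 g.
The closest alternative, radio tag reader + multispectral imager + magnetometer + hyperspectral sensor, reaches only 342.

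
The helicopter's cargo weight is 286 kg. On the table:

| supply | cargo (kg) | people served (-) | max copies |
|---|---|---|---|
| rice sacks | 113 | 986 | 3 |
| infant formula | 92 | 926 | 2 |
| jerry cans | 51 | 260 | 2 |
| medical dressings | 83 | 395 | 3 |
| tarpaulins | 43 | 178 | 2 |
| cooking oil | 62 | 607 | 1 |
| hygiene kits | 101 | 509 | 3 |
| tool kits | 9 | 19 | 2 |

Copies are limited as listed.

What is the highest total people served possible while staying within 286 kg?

Ranking by ratio (people served/kg): infant formula 10.07, cooking oil 9.79, rice sacks 8.73, jerry cans 5.10.
Taking the top-ratio supplies first gives 2×infant formula + cooking oil + 2×tool kits for 2497 (264 kg).
The 92 kg tied up in infant formula is better spent on rice sacks — total rises to 2557 (285 kg).

2557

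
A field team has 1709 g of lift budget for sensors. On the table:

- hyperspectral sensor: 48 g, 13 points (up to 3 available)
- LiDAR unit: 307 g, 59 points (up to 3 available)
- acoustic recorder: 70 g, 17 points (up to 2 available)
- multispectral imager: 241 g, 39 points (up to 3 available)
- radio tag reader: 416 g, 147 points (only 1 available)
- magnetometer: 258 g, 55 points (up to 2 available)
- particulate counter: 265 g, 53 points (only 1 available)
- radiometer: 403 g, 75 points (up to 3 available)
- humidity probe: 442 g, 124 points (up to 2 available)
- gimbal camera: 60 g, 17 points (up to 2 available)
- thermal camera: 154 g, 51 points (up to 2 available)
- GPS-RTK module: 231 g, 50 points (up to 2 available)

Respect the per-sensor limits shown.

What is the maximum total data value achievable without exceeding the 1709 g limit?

The ratio heuristic lands on 3×hyperspectral sensor + 2×acoustic recorder + radio tag reader + humidity probe + 2×gimbal camera + 2×thermal camera (480) but leaves 139 g idle.
Dropping hyperspectral sensor and 2×acoustic recorder and 2×gimbal camera frees 308 g; slotting in humidity probe (442 g) lifts the total to 523 at 1704 g.

523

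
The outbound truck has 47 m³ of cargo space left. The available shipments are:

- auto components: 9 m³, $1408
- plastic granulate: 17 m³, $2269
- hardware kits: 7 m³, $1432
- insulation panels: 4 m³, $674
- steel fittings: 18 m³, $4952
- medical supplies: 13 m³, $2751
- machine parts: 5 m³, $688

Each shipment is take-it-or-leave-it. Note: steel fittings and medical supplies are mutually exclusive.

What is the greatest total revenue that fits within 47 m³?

Best packing: plastic granulate + hardware kits + steel fittings + machine parts — 47 m³, 9341 total.
Next best is plastic granulate + hardware kits + insulation panels + steel fittings at 9327 (46 m³) — short by 14.

9341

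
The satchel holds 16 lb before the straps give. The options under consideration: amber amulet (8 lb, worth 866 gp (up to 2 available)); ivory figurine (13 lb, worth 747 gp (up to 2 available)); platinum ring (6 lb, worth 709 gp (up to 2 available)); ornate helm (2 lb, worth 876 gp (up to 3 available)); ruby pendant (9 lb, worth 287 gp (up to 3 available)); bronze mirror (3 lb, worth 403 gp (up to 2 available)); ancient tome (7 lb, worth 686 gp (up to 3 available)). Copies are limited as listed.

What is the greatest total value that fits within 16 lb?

Taking the top-ratio items first gives 3×ornate helm + 2×bronze mirror for 3434 (12 lb).
Dropping bronze mirror frees 3 lb; slotting in platinum ring (6 lb) lifts the total to 3740 at 15 lb.
That's the maximum — no swap from here does better than 3740.

3740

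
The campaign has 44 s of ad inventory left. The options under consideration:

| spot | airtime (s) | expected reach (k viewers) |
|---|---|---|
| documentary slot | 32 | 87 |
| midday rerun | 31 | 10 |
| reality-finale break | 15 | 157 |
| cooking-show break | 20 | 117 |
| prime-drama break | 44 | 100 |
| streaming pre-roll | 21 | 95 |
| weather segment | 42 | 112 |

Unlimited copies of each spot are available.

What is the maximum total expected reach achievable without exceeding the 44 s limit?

314

Best packing: 2×reality-finale break — 30 s, 314 total.
Every other selection either busts 44 s or fails to beat 314.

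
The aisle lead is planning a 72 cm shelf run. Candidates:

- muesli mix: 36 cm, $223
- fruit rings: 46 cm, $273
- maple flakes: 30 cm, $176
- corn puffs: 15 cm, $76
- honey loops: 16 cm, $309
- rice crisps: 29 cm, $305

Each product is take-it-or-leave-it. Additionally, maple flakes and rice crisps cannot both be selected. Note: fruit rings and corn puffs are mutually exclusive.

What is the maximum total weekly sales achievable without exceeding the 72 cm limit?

690

Density check — honey loops 19.31, rice crisps 10.52, muesli mix 6.19 are the best per cm.
The ratio ordering already packs tightly: corn puffs + honey loops + rice crisps, 60 cm, 690.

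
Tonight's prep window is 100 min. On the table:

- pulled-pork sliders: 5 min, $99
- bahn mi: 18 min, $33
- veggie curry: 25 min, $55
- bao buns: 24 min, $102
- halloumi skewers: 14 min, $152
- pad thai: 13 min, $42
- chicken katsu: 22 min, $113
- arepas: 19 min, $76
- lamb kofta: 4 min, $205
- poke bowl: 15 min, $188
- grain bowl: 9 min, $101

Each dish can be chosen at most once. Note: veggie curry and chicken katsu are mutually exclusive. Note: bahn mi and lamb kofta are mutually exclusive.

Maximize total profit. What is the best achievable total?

By profit per min: lamb kofta 51.25, pulled-pork sliders 19.80, poke bowl 12.53, grain bowl 11.22 lead.
Pulled-pork sliders + bao buns + halloumi skewers + chicken katsu + lamb kofta + poke bowl + grain bowl uses 93 of the 100 min and totals 960.

960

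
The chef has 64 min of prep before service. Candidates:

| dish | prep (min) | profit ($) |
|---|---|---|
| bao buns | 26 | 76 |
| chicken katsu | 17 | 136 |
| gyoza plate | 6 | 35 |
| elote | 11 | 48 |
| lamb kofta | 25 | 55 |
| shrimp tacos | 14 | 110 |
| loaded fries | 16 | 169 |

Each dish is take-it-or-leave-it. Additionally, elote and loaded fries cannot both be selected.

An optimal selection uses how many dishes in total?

Best achievable profit is 450.
One optimal bundle: chicken katsu + gyoza plate + shrimp tacos + loaded fries (53 min).
Every optimal selection uses 4 dishes.

4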